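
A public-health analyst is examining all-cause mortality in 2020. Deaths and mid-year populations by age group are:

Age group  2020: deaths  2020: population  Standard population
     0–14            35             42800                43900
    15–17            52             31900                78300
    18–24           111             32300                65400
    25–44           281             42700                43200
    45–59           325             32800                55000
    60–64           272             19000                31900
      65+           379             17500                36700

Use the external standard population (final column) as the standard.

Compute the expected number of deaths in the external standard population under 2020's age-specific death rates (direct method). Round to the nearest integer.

Age-specific rates per 100000 for 2020: 81.78, 163.01, 343.65, 658.08, 990.85, 1431.58, 2165.71.
Expected deaths = Σ (standard pop × age-specific rate ÷ 100000)
= 43900×81.78/100000 + 78300×163.01/100000 + 65400×343.65/100000 + 43200×658.08/100000 + 55000×990.85/100000 + 31900×1431.58/100000 + 36700×2165.71/100000
= 35.90 + 127.64 + 224.75 + 284.29 + 544.97 + 456.67 + 794.82 = 2469.04.

2469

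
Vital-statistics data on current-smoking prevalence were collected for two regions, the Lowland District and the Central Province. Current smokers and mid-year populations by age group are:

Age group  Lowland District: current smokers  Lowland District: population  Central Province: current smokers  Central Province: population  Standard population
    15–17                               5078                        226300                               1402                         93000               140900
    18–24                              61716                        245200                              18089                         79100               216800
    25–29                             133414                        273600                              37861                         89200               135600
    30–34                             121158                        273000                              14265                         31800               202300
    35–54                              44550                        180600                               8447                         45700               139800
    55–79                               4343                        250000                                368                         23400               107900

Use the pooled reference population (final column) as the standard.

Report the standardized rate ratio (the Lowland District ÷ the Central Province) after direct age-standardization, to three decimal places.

Age-specific rates per 1000 for the Lowland District: 22.439, 251.697, 487.624, 443.802, 246.678, 17.372.
For the Central Province: 15.075, 228.685, 424.451, 448.585, 184.836, 15.726.
Standard total = 943300; weights = 0.1494, 0.2298, 0.1438, 0.2145, 0.1482, 0.1144.
The Lowland District: 0.1494×22.439 + 0.2298×251.697 + 0.1438×487.624 + 0.2145×443.802 + 0.1482×246.678 + 0.1144×17.372 = 265.0191 per 1000.
The Central Province: 0.1494×15.075 + 0.2298×228.685 + 0.1438×424.451 + 0.2145×448.585 + 0.1482×184.836 + 0.1144×15.726 = 241.2215 per 1000.
Ratio = 265.0191 ÷ 241.2215 = 1.09865.

1.099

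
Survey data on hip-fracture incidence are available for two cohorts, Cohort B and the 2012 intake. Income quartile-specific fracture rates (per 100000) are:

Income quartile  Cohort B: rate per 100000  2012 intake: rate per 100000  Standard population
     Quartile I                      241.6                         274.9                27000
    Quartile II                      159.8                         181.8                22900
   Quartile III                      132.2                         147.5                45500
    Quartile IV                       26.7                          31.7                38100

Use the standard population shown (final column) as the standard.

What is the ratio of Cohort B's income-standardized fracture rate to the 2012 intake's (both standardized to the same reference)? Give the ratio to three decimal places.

Standard total = 133500; weights = 0.2022, 0.1715, 0.3408, 0.2854.
Cohort B: 0.2022×241.6 + 0.1715×159.8 + 0.3408×132.2 + 0.2854×26.7 = 128.9512 per 100000.
The 2012 intake: 0.2022×274.9 + 0.1715×181.8 + 0.3408×147.5 + 0.2854×31.7 = 146.1014 per 100000.
Ratio = 128.9512 ÷ 146.1014 = 0.88261.

0.883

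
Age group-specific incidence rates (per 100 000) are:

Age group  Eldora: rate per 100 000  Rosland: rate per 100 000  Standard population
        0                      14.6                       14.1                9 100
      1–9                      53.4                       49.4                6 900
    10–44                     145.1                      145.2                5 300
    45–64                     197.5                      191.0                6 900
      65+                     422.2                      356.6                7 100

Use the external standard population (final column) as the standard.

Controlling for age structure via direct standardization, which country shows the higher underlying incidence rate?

Standard total = 35 300; weights = 0.2578, 0.1955, 0.1501, 0.1955, 0.2011.
Eldora: 0.2578×14.6 + 0.1955×53.4 + 0.1501×145.1 + 0.1955×197.5 + 0.2011×422.2 = 159.5105 per 100 000.
Rosland: 0.2578×14.1 + 0.1955×49.4 + 0.1501×145.2 + 0.1955×191.0 + 0.2011×356.6 = 144.1499 per 100 000.

Eldora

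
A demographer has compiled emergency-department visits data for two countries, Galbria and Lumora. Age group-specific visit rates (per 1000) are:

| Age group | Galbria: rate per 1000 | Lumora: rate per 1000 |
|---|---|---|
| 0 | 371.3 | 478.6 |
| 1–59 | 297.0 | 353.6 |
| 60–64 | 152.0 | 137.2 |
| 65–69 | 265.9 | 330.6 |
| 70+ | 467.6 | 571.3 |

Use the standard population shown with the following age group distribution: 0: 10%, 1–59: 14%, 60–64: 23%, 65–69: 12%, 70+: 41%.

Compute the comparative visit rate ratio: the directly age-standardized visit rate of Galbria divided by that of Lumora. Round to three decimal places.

Standard weights: 0.10, 0.14, 0.23, 0.12, 0.41.
Galbria: 0.1000×371.3 + 0.1400×297.0 + 0.2300×152.0 + 0.1200×265.9 + 0.4100×467.6 = 337.2940 per 1000.
Lumora: 0.1000×478.6 + 0.1400×353.6 + 0.2300×137.2 + 0.1200×330.6 + 0.4100×571.3 = 402.8250 per 1000.
Ratio = 337.2940 ÷ 402.8250 = 0.83732.

0.837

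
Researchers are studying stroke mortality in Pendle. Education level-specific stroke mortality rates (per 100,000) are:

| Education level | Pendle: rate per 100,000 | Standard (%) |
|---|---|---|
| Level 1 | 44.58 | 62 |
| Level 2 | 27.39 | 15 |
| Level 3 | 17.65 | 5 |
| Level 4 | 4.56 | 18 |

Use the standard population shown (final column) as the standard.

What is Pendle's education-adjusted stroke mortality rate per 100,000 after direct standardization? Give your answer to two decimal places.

33.45

Standard weights: 0.62, 0.15, 0.05, 0.18.
Standardized rate: 0.6200×44.58 + 0.1500×27.39 + 0.0500×17.65 + 0.1800×4.56 = 33.4514 per 100,000.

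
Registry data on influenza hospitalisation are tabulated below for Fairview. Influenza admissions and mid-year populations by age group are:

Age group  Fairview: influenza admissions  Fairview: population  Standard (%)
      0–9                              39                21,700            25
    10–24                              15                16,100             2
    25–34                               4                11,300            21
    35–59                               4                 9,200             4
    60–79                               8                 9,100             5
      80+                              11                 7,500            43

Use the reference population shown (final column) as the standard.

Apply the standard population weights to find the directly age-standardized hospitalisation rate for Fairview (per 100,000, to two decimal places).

123.43

Age-specific rates per 100,000 for Fairview: 179.72, 93.17, 35.40, 43.48, 87.91, 146.67.
Standard weights: 0.25, 0.02, 0.21, 0.04, 0.05, 0.43.
Standardized rate: 0.2500×179.72 + 0.0200×93.17 + 0.2100×35.40 + 0.0400×43.48 + 0.0500×87.91 + 0.4300×146.67 = 123.4293 per 100,000.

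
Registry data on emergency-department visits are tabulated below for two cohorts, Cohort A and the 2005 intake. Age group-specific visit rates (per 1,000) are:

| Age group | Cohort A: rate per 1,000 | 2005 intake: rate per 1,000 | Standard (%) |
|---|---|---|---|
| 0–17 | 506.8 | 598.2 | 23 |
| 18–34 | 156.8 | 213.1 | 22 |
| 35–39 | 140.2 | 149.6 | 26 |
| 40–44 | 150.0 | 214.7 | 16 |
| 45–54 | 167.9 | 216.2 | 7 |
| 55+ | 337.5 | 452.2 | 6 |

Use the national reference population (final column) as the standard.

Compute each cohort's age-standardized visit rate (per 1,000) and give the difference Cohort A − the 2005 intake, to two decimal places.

-56.47

Standard weights: 0.23, 0.22, 0.26, 0.16, 0.07, 0.06.
Cohort A: 0.2300×506.8 + 0.2200×156.8 + 0.2600×140.2 + 0.1600×150.0 + 0.0700×167.9 + 0.0600×337.5 = 243.5150 per 1,000.
The 2005 intake: 0.2300×598.2 + 0.2200×213.1 + 0.2600×149.6 + 0.1600×214.7 + 0.0700×216.2 + 0.0600×452.2 = 299.9820 per 1,000.
Difference = 243.5150 − 299.9820 = -56.4670.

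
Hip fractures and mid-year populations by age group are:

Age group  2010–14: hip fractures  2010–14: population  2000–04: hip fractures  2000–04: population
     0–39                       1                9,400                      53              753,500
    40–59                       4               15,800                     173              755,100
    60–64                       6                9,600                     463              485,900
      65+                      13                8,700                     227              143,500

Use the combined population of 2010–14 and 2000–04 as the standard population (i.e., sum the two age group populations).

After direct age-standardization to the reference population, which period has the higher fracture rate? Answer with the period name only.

2000–04

Age-specific rates per 100,000 for 2010–14: 10.64, 25.32, 62.50, 149.43.
For 2000–04: 7.03, 22.91, 95.29, 158.19.
Combined standard total = 2,181,500; weights = 0.3497, 0.3534, 0.2271, 0.0698.
2010–14: 0.3497×10.64 + 0.3534×25.32 + 0.2271×62.50 + 0.0698×149.43 = 37.2880 per 100,000.
2000–04: 0.3497×7.03 + 0.3534×22.91 + 0.2271×95.29 + 0.0698×158.19 = 43.2359 per 100,000.
The crude rates (55.17 vs 42.84) would put 2010–14 higher, but that reflects its age composition; once standardized to a common age structure, 2000–04 has the higher underlying rate.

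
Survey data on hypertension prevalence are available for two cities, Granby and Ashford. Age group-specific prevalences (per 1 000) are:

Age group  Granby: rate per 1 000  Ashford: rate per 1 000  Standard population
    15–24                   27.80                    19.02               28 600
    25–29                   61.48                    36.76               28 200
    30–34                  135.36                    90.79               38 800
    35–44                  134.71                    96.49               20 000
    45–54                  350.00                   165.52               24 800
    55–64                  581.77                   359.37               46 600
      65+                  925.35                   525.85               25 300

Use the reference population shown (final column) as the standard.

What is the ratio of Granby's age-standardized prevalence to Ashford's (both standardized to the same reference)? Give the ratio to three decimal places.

1.692

Standard total = 212 300; weights = 0.1347, 0.1328, 0.1828, 0.0942, 0.1168, 0.2195, 0.1192.
Granby: 0.1347×27.80 + 0.1328×61.48 + 0.1828×135.36 + 0.0942×134.71 + 0.1168×350.00 + 0.2195×581.77 + 0.1192×925.35 = 328.1998 per 1 000.
Ashford: 0.1347×19.02 + 0.1328×36.76 + 0.1828×90.79 + 0.0942×96.49 + 0.1168×165.52 + 0.2195×359.37 + 0.1192×525.85 = 194.0113 per 1 000.
Ratio = 328.1998 ÷ 194.0113 = 1.69165.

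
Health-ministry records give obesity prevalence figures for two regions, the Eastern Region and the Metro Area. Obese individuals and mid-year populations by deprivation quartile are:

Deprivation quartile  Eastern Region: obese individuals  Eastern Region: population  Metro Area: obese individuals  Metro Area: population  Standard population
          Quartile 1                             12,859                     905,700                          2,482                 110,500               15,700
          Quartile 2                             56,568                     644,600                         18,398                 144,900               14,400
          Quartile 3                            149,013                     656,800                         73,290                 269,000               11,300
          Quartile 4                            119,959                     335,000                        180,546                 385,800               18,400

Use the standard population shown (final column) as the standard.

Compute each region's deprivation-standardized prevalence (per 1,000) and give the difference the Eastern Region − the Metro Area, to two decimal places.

-54.04

Deprivation-specific rates per 1,000 for the Eastern Region: 14.198, 87.757, 226.877, 358.087.
For the Metro Area: 22.462, 126.970, 272.454, 467.978.
Standard total = 59,800; weights = 0.2625, 0.2408, 0.1890, 0.3077.
The Eastern Region: 0.2625×14.198 + 0.2408×87.757 + 0.1890×226.877 + 0.3077×358.087 = 177.9115 per 1,000.
The Metro Area: 0.2625×22.462 + 0.2408×126.970 + 0.1890×272.454 + 0.3077×467.978 = 231.9489 per 1,000.
Difference = 177.9115 − 231.9489 = -54.0373.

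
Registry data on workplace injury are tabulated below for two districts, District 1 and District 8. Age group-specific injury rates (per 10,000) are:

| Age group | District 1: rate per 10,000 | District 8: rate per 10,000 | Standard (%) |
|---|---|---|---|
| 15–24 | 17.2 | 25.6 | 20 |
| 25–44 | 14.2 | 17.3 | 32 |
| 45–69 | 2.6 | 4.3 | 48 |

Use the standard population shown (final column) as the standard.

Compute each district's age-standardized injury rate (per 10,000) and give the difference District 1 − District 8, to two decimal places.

-3.49

Standard weights: 0.20, 0.32, 0.48.
District 1: 0.2000×17.2 + 0.3200×14.2 + 0.4800×2.6 = 9.2320 per 10,000.
District 8: 0.2000×25.6 + 0.3200×17.3 + 0.4800×4.3 = 12.7200 per 10,000.
Difference = 9.2320 − 12.7200 = -3.4880.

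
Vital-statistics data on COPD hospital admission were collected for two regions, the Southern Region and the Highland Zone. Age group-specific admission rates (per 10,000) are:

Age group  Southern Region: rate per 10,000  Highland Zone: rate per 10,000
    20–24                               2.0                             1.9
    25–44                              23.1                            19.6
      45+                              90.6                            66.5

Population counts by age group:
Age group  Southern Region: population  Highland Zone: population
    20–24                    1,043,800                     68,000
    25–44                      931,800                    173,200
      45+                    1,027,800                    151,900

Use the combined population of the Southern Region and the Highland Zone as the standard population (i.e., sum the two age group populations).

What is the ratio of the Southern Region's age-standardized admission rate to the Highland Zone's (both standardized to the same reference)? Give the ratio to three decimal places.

1.317

Combined standard total = 3,396,500; weights = 0.3273, 0.3253, 0.3473.
The Southern Region: 0.3273×2.0 + 0.3253×23.1 + 0.3473×90.6 = 39.6378 per 10,000.
The Highland Zone: 0.3273×1.9 + 0.3253×19.6 + 0.3473×66.5 = 30.0958 per 10,000.
Ratio = 39.6378 ÷ 30.0958 = 1.31705.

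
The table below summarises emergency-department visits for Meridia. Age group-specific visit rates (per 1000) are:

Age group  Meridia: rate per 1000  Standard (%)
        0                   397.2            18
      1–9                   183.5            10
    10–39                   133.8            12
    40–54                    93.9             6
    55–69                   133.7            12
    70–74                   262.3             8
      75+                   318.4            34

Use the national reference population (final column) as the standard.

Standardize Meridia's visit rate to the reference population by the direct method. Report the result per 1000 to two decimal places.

Standard weights: 0.18, 0.10, 0.12, 0.06, 0.12, 0.08, 0.34.
Standardized rate: 0.1800×397.2 + 0.1000×183.5 + 0.1200×133.8 + 0.0600×93.9 + 0.1200×133.7 + 0.0800×262.3 + 0.3400×318.4 = 256.8200 per 1000.

256.82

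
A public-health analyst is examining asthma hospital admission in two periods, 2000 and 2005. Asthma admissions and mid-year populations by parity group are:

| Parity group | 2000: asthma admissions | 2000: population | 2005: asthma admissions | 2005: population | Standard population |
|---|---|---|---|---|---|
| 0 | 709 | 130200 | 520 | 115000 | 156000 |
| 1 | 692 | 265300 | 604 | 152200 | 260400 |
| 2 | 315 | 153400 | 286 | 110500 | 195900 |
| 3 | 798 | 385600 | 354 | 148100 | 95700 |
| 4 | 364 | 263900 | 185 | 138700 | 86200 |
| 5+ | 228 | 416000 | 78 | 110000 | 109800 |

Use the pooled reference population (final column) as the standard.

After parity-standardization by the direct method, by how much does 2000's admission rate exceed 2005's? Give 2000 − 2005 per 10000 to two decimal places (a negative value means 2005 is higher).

-3.97

Parity-specific rates per 10000 for 2000: 54.45, 26.08, 20.53, 20.70, 13.79, 5.48.
For 2005: 45.22, 39.68, 25.88, 23.90, 13.34, 7.09.
Standard total = 904000; weights = 0.1726, 0.2881, 0.2167, 0.1059, 0.0954, 0.1215.
2000: 0.1726×54.45 + 0.2881×26.08 + 0.2167×20.53 + 0.1059×20.70 + 0.0954×13.79 + 0.1215×5.48 = 25.5322 per 10000.
2005: 0.1726×45.22 + 0.2881×39.68 + 0.2167×25.88 + 0.1059×23.90 + 0.0954×13.34 + 0.1215×7.09 = 29.5066 per 10000.
Difference = 25.5322 − 29.5066 = -3.9744.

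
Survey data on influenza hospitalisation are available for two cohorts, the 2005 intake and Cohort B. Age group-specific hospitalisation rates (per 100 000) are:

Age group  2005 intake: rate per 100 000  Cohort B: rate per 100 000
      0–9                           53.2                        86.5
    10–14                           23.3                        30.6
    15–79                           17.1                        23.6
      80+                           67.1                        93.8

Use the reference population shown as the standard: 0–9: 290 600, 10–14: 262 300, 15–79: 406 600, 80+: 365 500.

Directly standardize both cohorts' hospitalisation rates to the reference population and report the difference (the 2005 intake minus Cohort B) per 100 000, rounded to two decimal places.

-18.11

Standard total = 1 325 000; weights = 0.2193, 0.1980, 0.3069, 0.2758.
The 2005 intake: 0.2193×53.2 + 0.1980×23.3 + 0.3069×17.1 + 0.2758×67.1 = 40.0373 per 100 000.
Cohort B: 0.2193×86.5 + 0.1980×30.6 + 0.3069×23.6 + 0.2758×93.8 = 58.1456 per 100 000.
Difference = 40.0373 − 58.1456 = -18.1083.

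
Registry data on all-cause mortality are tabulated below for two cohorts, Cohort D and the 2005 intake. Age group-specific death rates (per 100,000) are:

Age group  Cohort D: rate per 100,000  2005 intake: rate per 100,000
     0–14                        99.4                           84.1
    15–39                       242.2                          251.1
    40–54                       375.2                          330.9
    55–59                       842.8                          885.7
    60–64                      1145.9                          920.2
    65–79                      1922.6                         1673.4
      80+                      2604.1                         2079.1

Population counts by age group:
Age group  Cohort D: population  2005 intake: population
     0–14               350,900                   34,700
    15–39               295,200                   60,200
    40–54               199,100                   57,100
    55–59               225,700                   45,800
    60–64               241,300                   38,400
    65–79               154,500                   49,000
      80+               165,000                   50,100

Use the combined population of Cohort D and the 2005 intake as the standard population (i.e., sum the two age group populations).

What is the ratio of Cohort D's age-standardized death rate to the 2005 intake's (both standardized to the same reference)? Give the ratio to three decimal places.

1.154

Combined standard total = 1,967,000; weights = 0.1960, 0.1807, 0.1302, 0.1380, 0.1422, 0.1035, 0.1094.
Cohort D: 0.1960×99.4 + 0.1807×242.2 + 0.1302×375.2 + 0.1380×842.8 + 0.1422×1145.9 + 0.1035×1922.6 + 0.1094×2604.1 = 875.0647 per 100,000.
The 2005 intake: 0.1960×84.1 + 0.1807×251.1 + 0.1302×330.9 + 0.1380×885.7 + 0.1422×920.2 + 0.1035×1673.4 + 0.1094×2079.1 = 758.5385 per 100,000.
Ratio = 875.0647 ÷ 758.5385 = 1.15362.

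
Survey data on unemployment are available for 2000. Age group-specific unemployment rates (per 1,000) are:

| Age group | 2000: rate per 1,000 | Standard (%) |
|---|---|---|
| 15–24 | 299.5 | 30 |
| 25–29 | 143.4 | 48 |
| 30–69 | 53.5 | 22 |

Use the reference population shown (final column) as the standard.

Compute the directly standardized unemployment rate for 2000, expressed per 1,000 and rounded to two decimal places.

Standard weights: 0.30, 0.48, 0.22.
Standardized rate: 0.3000×299.5 + 0.4800×143.4 + 0.2200×53.5 = 170.4520 per 1,000.

170.45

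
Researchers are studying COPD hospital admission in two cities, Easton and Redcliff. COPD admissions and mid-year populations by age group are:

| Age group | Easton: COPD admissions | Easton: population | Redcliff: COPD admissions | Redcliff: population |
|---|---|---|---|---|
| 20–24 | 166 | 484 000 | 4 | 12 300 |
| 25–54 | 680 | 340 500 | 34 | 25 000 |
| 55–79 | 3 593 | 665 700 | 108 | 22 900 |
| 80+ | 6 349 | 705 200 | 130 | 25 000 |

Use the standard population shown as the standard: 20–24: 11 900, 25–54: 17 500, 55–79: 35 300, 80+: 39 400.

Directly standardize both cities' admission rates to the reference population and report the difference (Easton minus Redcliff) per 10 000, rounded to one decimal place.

17.8

Age-specific rates per 10 000 for Easton: 3.43, 19.97, 53.97, 90.03.
For Redcliff: 3.25, 13.60, 47.16, 52.00.
Standard total = 104 100; weights = 0.1143, 0.1681, 0.3391, 0.3785.
Easton: 0.1143×3.43 + 0.1681×19.97 + 0.3391×53.97 + 0.3785×90.03 = 56.1267 per 10 000.
Redcliff: 0.1143×3.25 + 0.1681×13.60 + 0.3391×47.16 + 0.3785×52.00 = 38.3314 per 10 000.
Difference = 56.1267 − 38.3314 = 17.7952.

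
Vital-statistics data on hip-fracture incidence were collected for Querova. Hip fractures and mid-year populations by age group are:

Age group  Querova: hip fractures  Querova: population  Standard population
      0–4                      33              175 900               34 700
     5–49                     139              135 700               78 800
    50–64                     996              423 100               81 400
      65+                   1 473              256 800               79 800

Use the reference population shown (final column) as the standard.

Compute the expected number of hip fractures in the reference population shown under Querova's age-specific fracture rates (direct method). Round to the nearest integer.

737

Age-specific rates per 100 000 for Querova: 18.76, 102.43, 235.41, 573.60.
Expected hip fractures = Σ (standard pop × age-specific rate ÷ 100 000)
= 34 700×18.76/100 000 + 78 800×102.43/100 000 + 81 400×235.41/100 000 + 79 800×573.60/100 000
= 6.51 + 80.72 + 191.62 + 457.73 = 736.58.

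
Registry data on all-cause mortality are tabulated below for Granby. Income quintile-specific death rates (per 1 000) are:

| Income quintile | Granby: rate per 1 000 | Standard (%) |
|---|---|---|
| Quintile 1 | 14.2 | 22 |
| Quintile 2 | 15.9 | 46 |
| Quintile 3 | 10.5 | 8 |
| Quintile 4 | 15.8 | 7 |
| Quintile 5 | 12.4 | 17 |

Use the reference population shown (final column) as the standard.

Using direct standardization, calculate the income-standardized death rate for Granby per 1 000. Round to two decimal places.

14.49

Standard weights: 0.22, 0.46, 0.08, 0.07, 0.17.
Standardized rate: 0.2200×14.2 + 0.4600×15.9 + 0.0800×10.5 + 0.0700×15.8 + 0.1700×12.4 = 14.4920 per 1 000.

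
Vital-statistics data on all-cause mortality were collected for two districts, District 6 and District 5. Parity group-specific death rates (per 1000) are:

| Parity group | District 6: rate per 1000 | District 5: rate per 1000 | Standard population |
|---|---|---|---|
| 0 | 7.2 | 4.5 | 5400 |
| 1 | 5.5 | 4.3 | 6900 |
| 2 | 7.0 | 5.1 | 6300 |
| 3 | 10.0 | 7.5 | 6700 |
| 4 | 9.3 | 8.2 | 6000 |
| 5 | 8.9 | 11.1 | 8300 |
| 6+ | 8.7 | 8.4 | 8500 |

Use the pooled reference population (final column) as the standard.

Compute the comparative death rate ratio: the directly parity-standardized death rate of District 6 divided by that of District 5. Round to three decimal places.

Standard total = 48100; weights = 0.1123, 0.1435, 0.1310, 0.1393, 0.1247, 0.1726, 0.1767.
District 6: 0.1123×7.2 + 0.1435×5.5 + 0.1310×7.0 + 0.1393×10.0 + 0.1247×9.3 + 0.1726×8.9 + 0.1767×8.7 = 8.1403 per 1000.
District 5: 0.1123×4.5 + 0.1435×4.3 + 0.1310×5.1 + 0.1393×7.5 + 0.1247×8.2 + 0.1726×11.1 + 0.1767×8.4 = 7.2574 per 1000.
Ratio = 8.1403 ÷ 7.2574 = 1.12166.

1.122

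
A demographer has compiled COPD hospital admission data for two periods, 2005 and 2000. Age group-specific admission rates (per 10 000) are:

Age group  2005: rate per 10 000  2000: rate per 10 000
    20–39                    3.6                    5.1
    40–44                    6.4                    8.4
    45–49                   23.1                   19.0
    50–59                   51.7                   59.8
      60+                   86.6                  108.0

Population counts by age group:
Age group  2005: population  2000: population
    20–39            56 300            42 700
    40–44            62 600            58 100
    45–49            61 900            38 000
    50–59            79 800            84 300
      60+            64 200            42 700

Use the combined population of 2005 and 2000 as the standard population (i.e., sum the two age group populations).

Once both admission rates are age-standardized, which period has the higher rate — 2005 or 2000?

2000

Combined standard total = 590 600; weights = 0.1676, 0.2044, 0.1692, 0.2779, 0.1810.
2005: 0.1676×3.6 + 0.2044×6.4 + 0.1692×23.1 + 0.2779×51.7 + 0.1810×86.6 = 35.8586 per 10 000.
2000: 0.1676×5.1 + 0.2044×8.4 + 0.1692×19.0 + 0.2779×59.8 + 0.1810×108.0 = 41.9493 per 10 000.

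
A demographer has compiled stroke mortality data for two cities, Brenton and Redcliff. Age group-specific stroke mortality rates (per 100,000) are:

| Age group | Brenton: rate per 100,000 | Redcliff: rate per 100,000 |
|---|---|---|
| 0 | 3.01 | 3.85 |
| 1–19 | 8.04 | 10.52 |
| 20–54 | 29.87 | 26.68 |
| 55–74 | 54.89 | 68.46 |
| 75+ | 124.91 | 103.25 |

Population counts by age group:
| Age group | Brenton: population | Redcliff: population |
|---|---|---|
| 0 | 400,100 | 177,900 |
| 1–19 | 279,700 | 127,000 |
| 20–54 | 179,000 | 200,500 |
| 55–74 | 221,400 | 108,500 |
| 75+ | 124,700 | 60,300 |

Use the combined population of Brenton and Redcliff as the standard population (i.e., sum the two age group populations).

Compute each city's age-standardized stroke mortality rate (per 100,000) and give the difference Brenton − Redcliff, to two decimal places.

Combined standard total = 1,879,100; weights = 0.3076, 0.2164, 0.2020, 0.1756, 0.0985.
Brenton: 0.3076×3.01 + 0.2164×8.04 + 0.2020×29.87 + 0.1756×54.89 + 0.0985×124.91 = 30.6327 per 100,000.
Redcliff: 0.3076×3.85 + 0.2164×10.52 + 0.2020×26.68 + 0.1756×68.46 + 0.0985×103.25 = 31.0335 per 100,000.
Difference = 30.6327 − 31.0335 = -0.4008.

-0.40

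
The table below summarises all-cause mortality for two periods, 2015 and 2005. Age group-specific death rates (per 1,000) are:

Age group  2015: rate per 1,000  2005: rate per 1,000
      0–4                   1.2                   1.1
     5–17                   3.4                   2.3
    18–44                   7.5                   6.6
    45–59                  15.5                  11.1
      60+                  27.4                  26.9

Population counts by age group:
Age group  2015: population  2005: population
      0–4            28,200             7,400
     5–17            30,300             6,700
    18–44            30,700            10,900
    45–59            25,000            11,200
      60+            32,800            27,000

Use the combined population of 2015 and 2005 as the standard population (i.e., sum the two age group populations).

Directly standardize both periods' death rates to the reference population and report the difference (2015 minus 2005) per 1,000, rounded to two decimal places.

1.29

Combined standard total = 210,200; weights = 0.1694, 0.1760, 0.1979, 0.1722, 0.2845.
2015: 0.1694×1.2 + 0.1760×3.4 + 0.1979×7.5 + 0.1722×15.5 + 0.2845×27.4 = 12.7504 per 1,000.
2005: 0.1694×1.1 + 0.1760×2.3 + 0.1979×6.6 + 0.1722×11.1 + 0.2845×26.9 = 11.4618 per 1,000.
Difference = 12.7504 − 11.4618 = 1.2887.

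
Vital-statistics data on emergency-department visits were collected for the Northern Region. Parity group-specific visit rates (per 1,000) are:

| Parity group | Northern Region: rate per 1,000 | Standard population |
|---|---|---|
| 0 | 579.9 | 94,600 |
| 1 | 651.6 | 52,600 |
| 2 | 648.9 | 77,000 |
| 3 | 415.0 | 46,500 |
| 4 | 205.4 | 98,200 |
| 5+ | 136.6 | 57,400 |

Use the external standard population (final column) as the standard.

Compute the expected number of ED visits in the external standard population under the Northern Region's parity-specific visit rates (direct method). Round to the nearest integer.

Expected ED visits = Σ (standard pop × parity-specific rate ÷ 1,000)
= 94,600×579.9/1,000 + 52,600×651.6/1,000 + 77,000×648.9/1,000 + 46,500×415.0/1,000 + 98,200×205.4/1,000 + 57,400×136.6/1,000
= 54858.54 + 34274.16 + 49965.30 + 19297.50 + 20170.28 + 7840.84 = 186406.62.

186407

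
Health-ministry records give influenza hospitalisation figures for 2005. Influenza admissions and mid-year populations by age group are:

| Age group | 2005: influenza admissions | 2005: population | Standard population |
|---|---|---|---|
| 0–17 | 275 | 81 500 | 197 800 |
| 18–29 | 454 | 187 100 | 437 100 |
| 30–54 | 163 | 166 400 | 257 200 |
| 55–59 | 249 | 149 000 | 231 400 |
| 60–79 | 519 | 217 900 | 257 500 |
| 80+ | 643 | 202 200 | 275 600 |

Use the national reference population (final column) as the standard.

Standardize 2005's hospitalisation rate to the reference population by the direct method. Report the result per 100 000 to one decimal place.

Age-specific rates per 100 000 for 2005: 337.42, 242.65, 97.96, 167.11, 238.18, 318.00.
Standard total = 1 656 600; weights = 0.1194, 0.2639, 0.1553, 0.1397, 0.1554, 0.1664.
Standardized rate: 0.1194×337.42 + 0.2639×242.65 + 0.1553×97.96 + 0.1397×167.11 + 0.1554×238.18 + 0.1664×318.00 = 232.7919 per 100 000.

232.8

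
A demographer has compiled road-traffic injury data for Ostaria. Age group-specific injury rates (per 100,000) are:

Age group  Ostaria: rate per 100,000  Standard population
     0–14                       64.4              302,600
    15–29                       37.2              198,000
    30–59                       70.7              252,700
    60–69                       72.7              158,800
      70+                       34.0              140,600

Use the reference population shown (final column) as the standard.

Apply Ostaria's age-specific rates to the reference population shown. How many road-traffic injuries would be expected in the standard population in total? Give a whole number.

Expected road-traffic injuries = Σ (standard pop × age-specific rate ÷ 100,000)
= 302,600×64.4/100,000 + 198,000×37.2/100,000 + 252,700×70.7/100,000 + 158,800×72.7/100,000 + 140,600×34.0/100,000
= 194.87 + 73.66 + 178.66 + 115.45 + 47.80 = 610.44.

610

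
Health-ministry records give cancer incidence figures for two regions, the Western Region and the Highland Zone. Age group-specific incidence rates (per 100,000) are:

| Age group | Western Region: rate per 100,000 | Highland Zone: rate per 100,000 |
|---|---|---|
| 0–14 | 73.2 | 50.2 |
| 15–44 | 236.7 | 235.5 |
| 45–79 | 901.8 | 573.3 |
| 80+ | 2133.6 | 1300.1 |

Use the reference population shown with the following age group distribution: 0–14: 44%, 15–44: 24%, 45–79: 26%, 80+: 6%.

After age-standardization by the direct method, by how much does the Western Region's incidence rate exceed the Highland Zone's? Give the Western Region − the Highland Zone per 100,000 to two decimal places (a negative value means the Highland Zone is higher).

Standard weights: 0.44, 0.24, 0.26, 0.06.
The Western Region: 0.4400×73.2 + 0.2400×236.7 + 0.2600×901.8 + 0.0600×2133.6 = 451.5000 per 100,000.
The Highland Zone: 0.4400×50.2 + 0.2400×235.5 + 0.2600×573.3 + 0.0600×1300.1 = 305.6720 per 100,000.
Difference = 451.5000 − 305.6720 = 145.8280.

145.83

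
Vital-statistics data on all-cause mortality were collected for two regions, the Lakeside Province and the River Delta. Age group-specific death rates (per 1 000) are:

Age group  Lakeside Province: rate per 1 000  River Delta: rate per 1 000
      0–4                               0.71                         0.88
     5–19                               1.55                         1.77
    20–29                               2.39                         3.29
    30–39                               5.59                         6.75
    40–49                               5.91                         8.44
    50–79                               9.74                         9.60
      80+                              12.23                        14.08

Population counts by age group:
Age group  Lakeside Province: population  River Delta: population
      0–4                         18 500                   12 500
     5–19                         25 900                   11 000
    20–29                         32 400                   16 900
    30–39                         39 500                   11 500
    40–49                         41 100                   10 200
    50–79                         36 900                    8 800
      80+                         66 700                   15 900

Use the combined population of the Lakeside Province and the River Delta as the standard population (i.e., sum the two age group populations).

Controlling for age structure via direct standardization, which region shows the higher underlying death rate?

Combined standard total = 347 800; weights = 0.0891, 0.1061, 0.1417, 0.1466, 0.1475, 0.1314, 0.2375.
The Lakeside Province: 0.0891×0.71 + 0.1061×1.55 + 0.1417×2.39 + 0.1466×5.59 + 0.1475×5.91 + 0.1314×9.74 + 0.2375×12.23 = 6.4423 per 1 000.
The River Delta: 0.0891×0.88 + 0.1061×1.77 + 0.1417×3.29 + 0.1466×6.75 + 0.1475×8.44 + 0.1314×9.60 + 0.2375×14.08 = 7.5726 per 1 000.
The crude rates (6.78 vs 6.43) would put the Lakeside Province higher, but that reflects its age composition; once standardized to a common age structure, the River Delta has the higher underlying rate.

River Delta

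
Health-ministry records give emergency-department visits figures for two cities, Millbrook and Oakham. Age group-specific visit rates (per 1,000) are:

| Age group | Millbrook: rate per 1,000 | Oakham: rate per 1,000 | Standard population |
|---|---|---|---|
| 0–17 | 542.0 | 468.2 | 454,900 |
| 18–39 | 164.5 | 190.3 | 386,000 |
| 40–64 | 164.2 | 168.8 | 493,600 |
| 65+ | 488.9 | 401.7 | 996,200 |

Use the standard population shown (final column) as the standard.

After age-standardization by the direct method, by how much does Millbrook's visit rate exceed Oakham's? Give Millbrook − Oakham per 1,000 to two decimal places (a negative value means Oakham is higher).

46.43

Standard total = 2,330,700; weights = 0.1952, 0.1656, 0.2118, 0.4274.
Millbrook: 0.1952×542.0 + 0.1656×164.5 + 0.2118×164.2 + 0.4274×488.9 = 376.7727 per 1,000.
Oakham: 0.1952×468.2 + 0.1656×190.3 + 0.2118×168.8 + 0.4274×401.7 = 330.3442 per 1,000.
Difference = 376.7727 − 330.3442 = 46.4285.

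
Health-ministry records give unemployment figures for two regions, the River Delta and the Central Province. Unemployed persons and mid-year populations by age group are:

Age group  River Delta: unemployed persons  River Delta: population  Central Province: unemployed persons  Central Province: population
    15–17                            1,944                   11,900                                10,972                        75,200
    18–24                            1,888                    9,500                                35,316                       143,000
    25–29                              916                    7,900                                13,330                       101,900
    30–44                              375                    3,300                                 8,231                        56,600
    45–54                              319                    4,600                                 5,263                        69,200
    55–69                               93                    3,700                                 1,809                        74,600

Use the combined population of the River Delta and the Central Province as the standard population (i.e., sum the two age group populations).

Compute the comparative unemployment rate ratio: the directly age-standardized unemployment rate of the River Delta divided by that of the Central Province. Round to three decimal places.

0.879

Age-specific rates per 1,000 for the River Delta: 163.361, 198.737, 115.949, 113.636, 69.348, 25.135.
For the Central Province: 145.904, 246.965, 130.815, 145.424, 76.055, 24.249.
Combined standard total = 561,400; weights = 0.1551, 0.2716, 0.1956, 0.1067, 0.1315, 0.1395.
The River Delta: 0.1551×163.361 + 0.2716×198.737 + 0.1956×115.949 + 0.1067×113.636 + 0.1315×69.348 + 0.1395×25.135 = 126.7548 per 1,000.
The Central Province: 0.1551×145.904 + 0.2716×246.965 + 0.1956×130.815 + 0.1067×145.424 + 0.1315×76.055 + 0.1395×24.249 = 144.2044 per 1,000.
Ratio = 126.7548 ÷ 144.2044 = 0.87899.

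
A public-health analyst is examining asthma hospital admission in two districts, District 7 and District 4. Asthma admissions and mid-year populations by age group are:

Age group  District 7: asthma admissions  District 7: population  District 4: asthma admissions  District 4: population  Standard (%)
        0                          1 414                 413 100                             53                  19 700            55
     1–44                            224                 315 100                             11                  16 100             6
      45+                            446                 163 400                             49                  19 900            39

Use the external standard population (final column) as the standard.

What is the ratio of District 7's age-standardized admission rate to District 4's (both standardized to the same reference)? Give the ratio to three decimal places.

1.205

Age-specific rates per 10 000 for District 7: 34.23, 7.11, 27.29.
For District 4: 26.90, 6.83, 24.62.
Standard weights: 0.55, 0.06, 0.39.
District 7: 0.5500×34.23 + 0.0600×7.11 + 0.3900×27.29 = 29.8975 per 10 000.
District 4: 0.5500×26.90 + 0.0600×6.83 + 0.3900×24.62 = 24.8099 per 10 000.
Ratio = 29.8975 ÷ 24.8099 = 1.20506.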